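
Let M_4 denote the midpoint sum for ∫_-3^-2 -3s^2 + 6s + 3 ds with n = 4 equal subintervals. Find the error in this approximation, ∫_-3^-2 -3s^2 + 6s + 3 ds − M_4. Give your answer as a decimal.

Exact integral: ∫_-3^-2 f(s) ds = -31.
M_4 = -30.984375.
Error = -31 − (-30.984375) = -0.015625.

-0.015625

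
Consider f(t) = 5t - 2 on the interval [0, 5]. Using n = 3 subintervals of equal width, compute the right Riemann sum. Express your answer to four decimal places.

Δt = (5 − 0)/3 = 5/3.
Right endpoints: 5/3, 10/3, 5.
f(5/3) = 19/3, f(10/3) = 44/3, f(5) = 23.
Sum = Δt · [f(5/3) + f(10/3) + f(5)].
Sum ≈ 73.3333.

73.3333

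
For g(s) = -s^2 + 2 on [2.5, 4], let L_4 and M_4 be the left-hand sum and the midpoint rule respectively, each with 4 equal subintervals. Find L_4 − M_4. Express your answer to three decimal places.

1.775

L_4 = -11.33203125.
M_4 ≈ -13.10742.
L_4 − M_4 ≈ 1.775.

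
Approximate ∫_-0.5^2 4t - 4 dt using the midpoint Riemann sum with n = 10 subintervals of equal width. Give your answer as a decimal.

-2.5

Δt = (2 − (-0.5))/10 = 0.25.
Midpoints: -0.375, -0.125, 0.125, 0.375, 0.625, 0.875, 1.125, 1.375, 1.625, 1.875.
f(-0.375) = -5.5, f(-0.125) = -4.5, f(0.125) = -3.5, f(0.375) = -2.5, f(0.625) = -1.5, f(0.875) = -0.5, f(1.125) = 0.5, f(1.375) = 1.5, f(1.625) = 2.5, f(1.875) = 3.5.
Sum = Δt · [f(-0.375) + f(-0.125) + f(0.125) + ...].
Sum = -2.5.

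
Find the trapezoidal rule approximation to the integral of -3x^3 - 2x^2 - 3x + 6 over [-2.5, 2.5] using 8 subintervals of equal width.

Δx = (2.5 − (-2.5))/8 = 0.625.
f(-2.5) = 47.875, f(-1.875) = 12477/512, f(-1.25) = 12.484375, f(-0.625) = 4007/512, f(0) = 6, f(0.625) = 1337/512, f(1.25) = -6.734375, f(1.875) = -13533/512, f(2.5) = -60.875.
T_8 = (Δx/2)·[f(x_0) + 2f(x_1) + ... + 2f(x_{7}) + f(x_8)].
Sum = 8.515625.

8.515625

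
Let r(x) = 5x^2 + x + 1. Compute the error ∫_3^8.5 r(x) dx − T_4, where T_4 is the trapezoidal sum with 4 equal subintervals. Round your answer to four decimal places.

-8.6654

Exact integral: ∫_3^8.5 r(x) dx ≈ 1015.666667.
T_4 = 1024.33203125.
Error ≈ 1015.666667 − 1024.33203125 ≈ -8.6654.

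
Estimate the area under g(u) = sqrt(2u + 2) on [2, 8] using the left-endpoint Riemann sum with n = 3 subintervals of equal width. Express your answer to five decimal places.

Δu = (8 − 2)/3 = 2.
Left endpoints: 2, 4, 6.
g(2) ≈ 2.44949, g(4) ≈ 3.16228, g(6) ≈ 3.74166.
Sum = Δu · [g(2) + g(4) + g(6)].
Sum ≈ 18.70685.

18.70685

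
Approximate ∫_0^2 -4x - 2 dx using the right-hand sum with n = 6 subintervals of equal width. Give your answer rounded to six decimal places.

Δx = (2 − 0)/6 = 1/3.
Right endpoints: 1/3, 2/3, 1, 4/3, 5/3, 2.
f(1/3) = -10/3, f(2/3) = -14/3, f(1) = -6, f(4/3) = -22/3, f(5/3) = -26/3, f(2) = -10.
Sum = Δx · [f(1/3) + f(2/3) + f(1) + ...].
Sum ≈ -13.333333.

-13.333333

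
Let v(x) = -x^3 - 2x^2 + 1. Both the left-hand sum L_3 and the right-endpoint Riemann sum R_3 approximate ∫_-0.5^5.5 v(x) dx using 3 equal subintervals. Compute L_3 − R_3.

453

L_3 = -145.25.
R_3 = -598.25.
L_3 − R_3 = 453.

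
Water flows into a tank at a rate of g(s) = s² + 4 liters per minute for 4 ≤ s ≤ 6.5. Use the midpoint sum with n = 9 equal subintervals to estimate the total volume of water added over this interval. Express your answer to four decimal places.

80.1923

Δs = (6.5 − 4)/9 = 5/18.
Midpoints: 149/36, 53/12, 169/36, 179/36, 5.25, 199/36, 209/36, 73/12, 229/36.
g(149/36) = 27385/1296, g(53/12) = 3385/144, g(169/36) = 33745/1296, g(179/36) = 37225/1296, g(5.25) = 31.5625, g(199/36) = 44785/1296, g(209/36) = 48865/1296, g(73/12) = 5905/144, g(229/36) = 57625/1296.
Sum = Δs · [g(149/36) + g(53/12) + g(169/36) + ...].
Sum ≈ 80.1923.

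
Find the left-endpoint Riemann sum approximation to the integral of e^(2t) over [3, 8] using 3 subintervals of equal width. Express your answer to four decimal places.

547858.7350

Δt = (8 − 3)/3 = 5/3.
Left endpoints: 3, 14/3, 19/3.
f(3) ≈ 403.4288, f(14/3) ≈ 11308.7646, f(19/3) ≈ 317003.0476.
Sum = Δt · [f(3) + f(14/3) + f(19/3)].
Sum ≈ 547858.7350.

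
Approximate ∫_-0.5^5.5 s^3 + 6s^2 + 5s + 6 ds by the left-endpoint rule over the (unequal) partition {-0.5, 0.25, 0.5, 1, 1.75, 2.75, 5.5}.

Subinterval widths: 0.75, 0.25, 0.5, 0.75, 1, 2.75.
Left endpoints: -0.5, 0.25, 0.5, 1, 1.75, 2.75.
f(-0.5) = 4.875, f(0.25) = 7.640625, f(0.5) = 10.125, f(1) = 18, f(1.75) = 38.484375, f(2.75) = 85.921875.
Sum = Σ Δs_i · f(s_i).
Sum = 298.8984375.

298.8984375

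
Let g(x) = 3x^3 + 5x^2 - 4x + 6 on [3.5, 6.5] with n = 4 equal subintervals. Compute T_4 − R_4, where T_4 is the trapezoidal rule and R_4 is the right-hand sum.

T_4 = 1584.5625.
R_4 = 1897.03125.
T_4 − R_4 = -312.46875.

-312.46875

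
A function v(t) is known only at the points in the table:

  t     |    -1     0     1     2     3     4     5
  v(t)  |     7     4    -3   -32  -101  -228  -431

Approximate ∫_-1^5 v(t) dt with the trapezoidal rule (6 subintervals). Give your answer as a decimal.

-572

Δt = 1.
T_6 = (1/2)·[7 + 2·4 + 2·(-3) + 2·(-32) + 2·(-101) + 2·(-228) + (-431)] = -572.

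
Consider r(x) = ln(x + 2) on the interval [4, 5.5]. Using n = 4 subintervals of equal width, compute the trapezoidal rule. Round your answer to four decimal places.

2.8608

Δx = (5.5 − 4)/4 = 0.375.
r(4) ≈ 1.7918, r(4.375) ≈ 1.8524, r(4.75) ≈ 1.9095, r(5.125) ≈ 1.9636, r(5.5) ≈ 2.0149.
T_4 = (Δx/2)·[r(x_0) + 2r(x_1) + 2r(x_2) + 2r(x_3) + r(x_4)].
Sum ≈ 2.8608.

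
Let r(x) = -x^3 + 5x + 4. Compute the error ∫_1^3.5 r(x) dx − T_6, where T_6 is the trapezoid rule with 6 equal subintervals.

0.48828125

Exact integral: ∫_1^3.5 r(x) dx = 0.859375.
T_6 = 0.37109375.
Error = 0.859375 − 0.37109375 = 0.48828125.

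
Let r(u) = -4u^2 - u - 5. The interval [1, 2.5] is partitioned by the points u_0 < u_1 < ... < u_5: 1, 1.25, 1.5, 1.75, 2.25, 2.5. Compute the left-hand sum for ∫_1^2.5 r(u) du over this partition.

-25.875

Subinterval widths: 0.25, 0.25, 0.25, 0.5, 0.25.
Left endpoints: 1, 1.25, 1.5, 1.75, 2.25.
r(1) = -10, r(1.25) = -12.5, r(1.5) = -15.5, r(1.75) = -19, r(2.25) = -27.5.
Sum = Σ Δu_i · r(u_i).
Sum = -25.875.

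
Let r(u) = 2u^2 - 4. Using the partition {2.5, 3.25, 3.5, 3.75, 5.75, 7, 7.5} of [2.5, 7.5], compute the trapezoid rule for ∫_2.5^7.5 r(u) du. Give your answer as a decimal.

254.34375

Subinterval widths: 0.75, 0.25, 0.25, 2, 1.25, 0.5.
r(2.5) = 8.5, r(3.25) = 17.125, r(3.5) = 20.5, r(3.75) = 24.125, r(5.75) = 62.125, r(7) = 94, r(7.5) = 108.5.
On each subinterval the trapezoid contributes (Δu_i/2)·[r(u_{i-1}) + r(u_i)].
Sum = 254.34375.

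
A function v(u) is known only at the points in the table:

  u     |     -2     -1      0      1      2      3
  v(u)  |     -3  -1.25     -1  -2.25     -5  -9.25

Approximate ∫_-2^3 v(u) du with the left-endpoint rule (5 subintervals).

-12.5

Δu = 1.
Sum = 1·[(-3) + (-1.25) + (-1) + (-2.25) + (-5)] = -12.5.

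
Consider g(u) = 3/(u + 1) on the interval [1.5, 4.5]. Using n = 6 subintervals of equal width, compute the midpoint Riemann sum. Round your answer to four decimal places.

2.3614

Δu = (4.5 − 1.5)/6 = 0.5.
Midpoints: 1.75, 2.25, 2.75, 3.25, 3.75, 4.25.
g(1.75) = 12/11, g(2.25) = 12/13, g(2.75) = 0.8, g(3.25) = 12/17, g(3.75) = 12/19, g(4.25) = 4/7.
Sum = Δu · [g(1.75) + g(2.25) + g(2.75) + ...].
Sum ≈ 2.3614.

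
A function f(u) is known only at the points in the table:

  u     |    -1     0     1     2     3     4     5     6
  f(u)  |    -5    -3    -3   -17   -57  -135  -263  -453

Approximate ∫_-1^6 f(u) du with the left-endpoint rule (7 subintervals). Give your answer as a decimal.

-483

Δu = 1.
Sum = 1·[(-5) + (-3) + (-3) + (-17) + (-57) + (-135) + (-263)] = -483.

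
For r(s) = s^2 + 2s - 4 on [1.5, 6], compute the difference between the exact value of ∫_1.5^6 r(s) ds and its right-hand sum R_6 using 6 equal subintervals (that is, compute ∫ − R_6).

Exact integral: ∫_1.5^6 r(s) ds = 86.625.
R_6 = 103.078125.
Error = 86.625 − 103.078125 = -16.453125.

-16.453125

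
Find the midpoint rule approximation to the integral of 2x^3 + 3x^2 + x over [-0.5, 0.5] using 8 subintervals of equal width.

Δx = (0.5 − (-0.5))/8 = 0.125.
Midpoints: -0.4375, -0.3125, -0.1875, -0.0625, 0.0625, 0.1875, 0.3125, 0.4375.
f(-0.4375) = -63/2048, f(-0.3125) = -165/2048, f(-0.1875) = -195/2048, f(-0.0625) = -105/2048, f(0.0625) = 153/2048, f(0.1875) = 627/2048, f(0.3125) = 1365/2048, f(0.4375) = 2415/2048.
Sum = Δx · [f(-0.4375) + f(-0.3125) + f(-0.1875) + ...].
Sum = 0.24609375.

0.24609375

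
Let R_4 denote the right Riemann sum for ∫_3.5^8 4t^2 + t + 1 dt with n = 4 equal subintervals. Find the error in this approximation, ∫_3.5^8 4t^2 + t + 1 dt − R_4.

-122.765625

Exact integral: ∫_3.5^8 f(t) dt = 655.875.
R_4 = 778.640625.
Error = 655.875 − 778.640625 = -122.765625.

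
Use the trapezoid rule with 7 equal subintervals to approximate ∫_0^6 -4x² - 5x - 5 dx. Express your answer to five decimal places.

-410.93878

Δx = (6 − 0)/7 = 6/7.
f(0) = -5, f(6/7) = -599/49, f(12/7) = -1241/49, f(18/7) = -2171/49, f(24/7) = -3389/49, f(30/7) = -4895/49, f(36/7) = -6689/49, f(6) = -179.
T_7 = (Δx/2)·[f(x_0) + 2f(x_1) + ... + 2f(x_{6}) + f(x_7)].
Sum ≈ -410.93878.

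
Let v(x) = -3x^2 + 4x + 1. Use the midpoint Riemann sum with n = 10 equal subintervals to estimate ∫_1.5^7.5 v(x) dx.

Δx = (7.5 − 1.5)/10 = 0.6.
Midpoints: 1.8, 2.4, 3, 3.6, 4.2, 4.8, 5.4, 6, 6.6, 7.2.
v(1.8) = -1.52, v(2.4) = -6.68, v(3) = -14, v(3.6) = -23.48, v(4.2) = -35.12, v(4.8) = -48.92, v(5.4) = -64.88, v(6) = -83, v(6.6) = -103.28, v(7.2) = -125.72.
Sum = Δx · [v(1.8) + v(2.4) + v(3) + ...].
Sum = -303.96.

-303.96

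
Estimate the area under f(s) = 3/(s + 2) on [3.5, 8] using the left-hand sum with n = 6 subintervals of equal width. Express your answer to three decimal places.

1.889

Δs = (8 − 3.5)/6 = 0.75.
Left endpoints: 3.5, 4.25, 5, 5.75, 6.5, 7.25.
f(3.5) = 6/11, f(4.25) = 0.48, f(5) = 3/7, f(5.75) = 12/31, f(6.5) = 6/17, f(7.25) = 12/37.
Sum = Δs · [f(3.5) + f(4.25) + f(5) + ...].
Sum ≈ 1.889.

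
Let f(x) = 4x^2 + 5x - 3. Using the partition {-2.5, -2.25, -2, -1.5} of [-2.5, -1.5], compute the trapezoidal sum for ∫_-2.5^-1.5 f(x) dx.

Subinterval widths: 0.25, 0.25, 0.5.
f(-2.5) = 9.5, f(-2.25) = 6, f(-2) = 3, f(-1.5) = -1.5.
On each subinterval the trapezoid contributes (Δx_i/2)·[f(x_{i-1}) + f(x_i)].
Sum = 3.4375.

3.4375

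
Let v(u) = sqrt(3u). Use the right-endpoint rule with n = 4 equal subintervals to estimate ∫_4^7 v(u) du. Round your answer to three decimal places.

12.562

Δu = (7 − 4)/4 = 0.75.
Right endpoints: 4.75, 5.5, 6.25, 7.
v(4.75) ≈ 3.775, v(5.5) ≈ 4.062, v(6.25) ≈ 4.330, v(7) ≈ 4.583.
Sum = Δu · [v(4.75) + v(5.5) + v(6.25) + v(7)].
Sum ≈ 12.562.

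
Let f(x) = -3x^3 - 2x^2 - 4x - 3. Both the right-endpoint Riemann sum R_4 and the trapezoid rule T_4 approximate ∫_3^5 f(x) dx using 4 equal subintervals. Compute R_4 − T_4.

R_4 = -598.
T_4 = -514.5.
R_4 − T_4 = -83.5.

-83.5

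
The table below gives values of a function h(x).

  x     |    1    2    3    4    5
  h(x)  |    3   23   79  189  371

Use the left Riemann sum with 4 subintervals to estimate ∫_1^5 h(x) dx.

294

Δx = 1.
Sum = 1·[3 + 23 + 79 + 189] = 294.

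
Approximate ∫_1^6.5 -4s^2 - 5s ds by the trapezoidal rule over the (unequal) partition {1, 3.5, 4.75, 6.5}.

Subinterval widths: 2.5, 1.25, 1.75.
f(1) = -9, f(3.5) = -66.5, f(4.75) = -114, f(6.5) = -201.5.
On each subinterval the trapezoid contributes (Δs_i/2)·[f(s_{i-1}) + f(s_i)].
Sum = -483.25.

-483.25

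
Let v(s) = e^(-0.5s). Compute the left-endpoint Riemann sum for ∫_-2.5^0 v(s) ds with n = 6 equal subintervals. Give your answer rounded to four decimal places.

Δs = (0 − (-2.5))/6 = 5/12.
Left endpoints: -2.5, -25/12, -5/3, -1.25, -5/6, -5/12.
v(-2.5) ≈ 3.4903, v(-25/12) ≈ 2.8339, v(-5/3) ≈ 2.3010, v(-1.25) ≈ 1.8682, v(-5/6) ≈ 1.5169, v(-5/12) ≈ 1.2316.
Sum = Δs · [v(-2.5) + v(-25/12) + v(-5/3) + ...].
Sum ≈ 5.5175.

5.5175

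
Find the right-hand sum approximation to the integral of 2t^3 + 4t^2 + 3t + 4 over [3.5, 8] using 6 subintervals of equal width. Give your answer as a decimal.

3144.8671875

Δt = (8 − 3.5)/6 = 0.75.
Right endpoints: 4.25, 5, 5.75, 6.5, 7.25, 8.
f(4.25) = 242.53125, f(5) = 369, f(5.75) = 533.71875, f(6.5) = 741.75, f(7.25) = 998.15625, f(8) = 1308.
Sum = Δt · [f(4.25) + f(5) + f(5.75) + ...].
Sum = 3144.8671875.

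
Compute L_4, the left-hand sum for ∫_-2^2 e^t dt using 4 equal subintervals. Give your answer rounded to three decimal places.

Δt = (2 − (-2))/4 = 1.
Left endpoints: -2, -1, 0, 1.
f(-2) ≈ 0.135, f(-1) ≈ 0.368, f(0) ≈ 1.000, f(1) ≈ 2.718.
Sum = Δt · [f(-2) + f(-1) + f(0) + f(1)].
Sum ≈ 4.221.

4.221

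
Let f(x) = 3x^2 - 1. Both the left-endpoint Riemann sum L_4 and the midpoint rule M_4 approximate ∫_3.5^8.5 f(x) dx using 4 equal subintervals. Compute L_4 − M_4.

L_4 = 457.65625.
M_4 = 564.296875.
L_4 − M_4 = -106.640625.

-106.640625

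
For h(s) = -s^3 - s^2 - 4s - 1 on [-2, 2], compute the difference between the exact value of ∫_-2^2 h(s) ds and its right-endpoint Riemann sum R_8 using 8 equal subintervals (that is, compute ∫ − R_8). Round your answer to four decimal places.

Exact integral: ∫_-2^2 h(s) ds ≈ -9.333333.
R_8 = -17.5.
Error ≈ -9.333333 − (-17.5) ≈ 8.1667.

8.1667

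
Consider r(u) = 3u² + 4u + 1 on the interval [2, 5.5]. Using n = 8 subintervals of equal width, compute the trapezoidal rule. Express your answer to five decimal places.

214.70996

Δu = (5.5 − 2)/8 = 0.4375.
r(2) = 21, r(2.4375) = 28.57421875, r(2.875) = 37.296875, r(3.3125) = 47.16796875, r(3.75) = 58.1875, r(4.1875) = 70.35546875, r(4.625) = 83.671875, r(5.0625) = 98.13671875, r(5.5) = 113.75.
T_8 = (Δu/2)·[r(u_0) + 2r(u_1) + ... + 2r(u_{7}) + r(u_8)].
Sum ≈ 214.70996.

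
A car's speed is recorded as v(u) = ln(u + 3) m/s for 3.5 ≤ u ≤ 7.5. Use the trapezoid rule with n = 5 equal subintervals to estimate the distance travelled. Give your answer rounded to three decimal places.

8.520

Δu = (7.5 − 3.5)/5 = 0.8.
v(3.5) ≈ 1.872, v(4.3) ≈ 1.988, v(5.1) ≈ 2.092, v(5.9) ≈ 2.186, v(6.7) ≈ 2.272, v(7.5) ≈ 2.351.
T_5 = (Δu/2)·[v(u_0) + 2v(u_1) + ... + 2v(u_{4}) + v(u_5)].
Sum ≈ 8.520.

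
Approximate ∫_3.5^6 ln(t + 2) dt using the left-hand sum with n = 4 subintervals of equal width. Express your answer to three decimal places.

Δt = (6 − 3.5)/4 = 0.625.
Left endpoints: 3.5, 4.125, 4.75, 5.375.
f(3.5) ≈ 1.705, f(4.125) ≈ 1.812, f(4.75) ≈ 1.910, f(5.375) ≈ 1.998.
Sum = Δt · [f(3.5) + f(4.125) + f(4.75) + f(5.375)].
Sum ≈ 4.640.

4.640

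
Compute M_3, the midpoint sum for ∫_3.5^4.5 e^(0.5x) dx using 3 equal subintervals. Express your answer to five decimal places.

7.45763

Δx = (4.5 − 3.5)/3 = 1/3.
Midpoints: 11/3, 4, 13/3.
f(11/3) ≈ 6.25470, f(4) ≈ 7.38906, f(13/3) ≈ 8.72914.
Sum = Δx · [f(11/3) + f(4) + f(13/3)].
Sum ≈ 7.45763.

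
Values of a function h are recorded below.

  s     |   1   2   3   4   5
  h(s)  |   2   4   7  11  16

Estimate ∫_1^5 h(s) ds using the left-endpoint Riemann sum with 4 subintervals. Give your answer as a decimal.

24

Δs = 1.
Sum = 1·[2 + 4 + 7 + 11] = 24.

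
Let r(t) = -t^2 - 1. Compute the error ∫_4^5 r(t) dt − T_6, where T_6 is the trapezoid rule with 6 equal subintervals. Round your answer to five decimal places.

Exact integral: ∫_4^5 r(t) dt ≈ -21.3333333.
T_6 ≈ -21.3379630.
Error ≈ -21.3333333 − (-21.3379630) ≈ 0.00463.

0.00463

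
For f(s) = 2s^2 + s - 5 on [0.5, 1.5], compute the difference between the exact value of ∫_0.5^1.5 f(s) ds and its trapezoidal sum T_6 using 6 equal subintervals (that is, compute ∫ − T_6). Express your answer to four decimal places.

-0.0093

Exact integral: ∫_0.5^1.5 f(s) ds ≈ -1.833333.
T_6 ≈ -1.824074.
Error ≈ -1.833333 − (-1.824074) ≈ -0.0093.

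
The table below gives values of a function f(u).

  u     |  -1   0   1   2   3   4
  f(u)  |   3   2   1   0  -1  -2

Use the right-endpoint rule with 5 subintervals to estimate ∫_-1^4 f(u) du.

0

Δu = 1.
Sum = 1·[2 + 1 + 0 + (-1) + (-2)] = 0.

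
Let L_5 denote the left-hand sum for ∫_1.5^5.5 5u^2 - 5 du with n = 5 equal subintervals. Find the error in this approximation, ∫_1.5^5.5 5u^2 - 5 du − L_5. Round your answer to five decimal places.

Exact integral: ∫_1.5^5.5 f(u) du ≈ 251.6666667.
L_5 = 197.8.
Error ≈ 251.6666667 − 197.8 ≈ 53.86667.

53.86667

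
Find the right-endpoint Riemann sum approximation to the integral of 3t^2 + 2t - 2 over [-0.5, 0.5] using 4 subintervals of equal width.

Δt = (0.5 − (-0.5))/4 = 0.25.
Right endpoints: -0.25, 0, 0.25, 0.5.
f(-0.25) = -2.3125, f(0) = -2, f(0.25) = -1.3125, f(0.5) = -0.25.
Sum = Δt · [f(-0.25) + f(0) + f(0.25) + f(0.5)].
Sum = -1.46875.

-1.46875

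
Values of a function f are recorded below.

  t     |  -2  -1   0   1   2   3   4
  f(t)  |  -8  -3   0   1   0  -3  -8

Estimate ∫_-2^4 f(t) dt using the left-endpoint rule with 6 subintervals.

Δt = 1.
Sum = 1·[(-8) + (-3) + 0 + 1 + 0 + (-3)] = -13.

-13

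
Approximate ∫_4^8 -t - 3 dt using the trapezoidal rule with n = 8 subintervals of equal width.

Δt = (8 − 4)/8 = 0.5.
f(4) = -7, f(4.5) = -7.5, f(5) = -8, f(5.5) = -8.5, f(6) = -9, f(6.5) = -9.5, f(7) = -10, f(7.5) = -10.5, f(8) = -11.
T_8 = (Δt/2)·[f(t_0) + 2f(t_1) + ... + 2f(t_{7}) + f(t_8)].
Sum = -36.

-36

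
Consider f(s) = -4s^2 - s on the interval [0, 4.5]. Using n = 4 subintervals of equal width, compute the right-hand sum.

Δs = (4.5 − 0)/4 = 1.125.
Right endpoints: 1.125, 2.25, 3.375, 4.5.
f(1.125) = -6.1875, f(2.25) = -22.5, f(3.375) = -48.9375, f(4.5) = -85.5.
Sum = Δs · [f(1.125) + f(2.25) + f(3.375) + f(4.5)].
Sum = -183.515625.

-183.515625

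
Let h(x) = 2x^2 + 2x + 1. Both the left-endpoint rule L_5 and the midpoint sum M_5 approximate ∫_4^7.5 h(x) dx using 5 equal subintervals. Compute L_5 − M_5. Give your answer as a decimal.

-29.7675

L_5 = 252.28.
M_5 = 282.0475.
L_5 − M_5 = -29.7675.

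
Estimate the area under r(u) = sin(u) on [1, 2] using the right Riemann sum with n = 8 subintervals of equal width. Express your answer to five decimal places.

Δu = (2 − 1)/8 = 0.125.
Right endpoints: 1.125, 1.25, 1.375, 1.5, 1.625, 1.75, 1.875, 2.
r(1.125) ≈ 0.90227, r(1.25) ≈ 0.94898, r(1.375) ≈ 0.98089, r(1.5) ≈ 0.99749, r(1.625) ≈ 0.99853, r(1.75) ≈ 0.98399, r(1.875) ≈ 0.95409, r(2) ≈ 0.90930.
Sum = Δu · [r(1.125) + r(1.25) + r(1.375) + ...].
Sum ≈ 0.95944.

0.95944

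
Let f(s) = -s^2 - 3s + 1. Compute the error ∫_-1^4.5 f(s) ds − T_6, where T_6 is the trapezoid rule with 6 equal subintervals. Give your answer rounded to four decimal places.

0.7703

Exact integral: ∫_-1^4.5 f(s) ds ≈ -54.083333.
T_6 ≈ -54.853588.
Error ≈ -54.083333 − (-54.853588) ≈ 0.7703.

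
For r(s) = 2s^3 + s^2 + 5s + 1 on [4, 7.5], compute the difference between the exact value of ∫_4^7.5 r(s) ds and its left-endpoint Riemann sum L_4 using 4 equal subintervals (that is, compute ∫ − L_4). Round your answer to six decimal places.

322.551432

Exact integral: ∫_4^7.5 r(s) ds ≈ 1677.44791667.
L_4 ≈ 1354.89648438.
Error ≈ 1677.44791667 − 1354.89648438 ≈ 322.551432.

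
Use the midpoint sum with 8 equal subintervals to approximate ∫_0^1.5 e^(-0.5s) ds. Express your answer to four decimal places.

Δs = (1.5 − 0)/8 = 0.1875.
Midpoints: 0.09375, 0.28125, 0.46875, 0.65625, 0.84375, 1.03125, 1.21875, 1.40625.
f(0.09375) ≈ 0.9542, f(0.28125) ≈ 0.8688, f(0.46875) ≈ 0.7911, f(0.65625) ≈ 0.7203, f(0.84375) ≈ 0.6558, f(1.03125) ≈ 0.5971, f(1.21875) ≈ 0.5437, f(1.40625) ≈ 0.4950.
Sum = Δs · [f(0.09375) + f(0.28125) + f(0.46875) + ...].
Sum ≈ 1.0549.

1.0549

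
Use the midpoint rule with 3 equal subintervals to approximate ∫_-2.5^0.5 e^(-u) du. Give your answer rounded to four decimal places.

11.1073

Δu = (0.5 − (-2.5))/3 = 1.
Midpoints: -2, -1, 0.
f(-2) ≈ 7.3891, f(-1) ≈ 2.7183, f(0) ≈ 1.0000.
Sum = Δu · [f(-2) + f(-1) + f(0)].
Sum ≈ 11.1073.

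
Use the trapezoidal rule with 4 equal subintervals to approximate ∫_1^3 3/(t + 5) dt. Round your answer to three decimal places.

0.864

Δt = (3 − 1)/4 = 0.5.
f(1) = 0.5, f(1.5) = 6/13, f(2) = 3/7, f(2.5) = 0.4, f(3) = 0.375.
T_4 = (Δt/2)·[f(t_0) + 2f(t_1) + 2f(t_2) + 2f(t_3) + f(t_4)].
Sum ≈ 0.864.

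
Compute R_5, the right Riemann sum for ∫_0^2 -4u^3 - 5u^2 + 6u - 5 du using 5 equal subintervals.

-36.24

Δu = (2 − 0)/5 = 0.4.
Right endpoints: 0.4, 0.8, 1.2, 1.6, 2.
f(0.4) = -3.656, f(0.8) = -5.448, f(1.2) = -11.912, f(1.6) = -24.584, f(2) = -45.
Sum = Δu · [f(0.4) + f(0.8) + f(1.2) + f(1.6) + f(2)].
Sum = -36.24.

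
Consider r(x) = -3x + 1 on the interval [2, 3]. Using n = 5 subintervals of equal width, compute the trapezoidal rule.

Δx = (3 − 2)/5 = 0.2.
r(2) = -5, r(2.2) = -5.6, r(2.4) = -6.2, r(2.6) = -6.8, r(2.8) = -7.4, r(3) = -8.
T_5 = (Δx/2)·[r(x_0) + 2r(x_1) + ... + 2r(x_{4}) + r(x_5)].
Sum = -6.5.

-6.5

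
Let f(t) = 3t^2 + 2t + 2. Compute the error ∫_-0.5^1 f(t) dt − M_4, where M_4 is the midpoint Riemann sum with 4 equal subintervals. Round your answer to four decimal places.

Exact integral: ∫_-0.5^1 f(t) dt = 4.875.
M_4 ≈ 4.822266.
Error ≈ 4.875 − 4.822266 ≈ 0.0527.

0.0527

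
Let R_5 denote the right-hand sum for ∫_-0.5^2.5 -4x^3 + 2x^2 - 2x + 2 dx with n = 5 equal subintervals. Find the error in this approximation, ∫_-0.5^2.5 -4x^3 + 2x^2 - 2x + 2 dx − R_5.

18.9

Exact integral: ∫_-0.5^2.5 f(x) dx = -28.5.
R_5 = -47.4.
Error = -28.5 − (-47.4) = 18.9.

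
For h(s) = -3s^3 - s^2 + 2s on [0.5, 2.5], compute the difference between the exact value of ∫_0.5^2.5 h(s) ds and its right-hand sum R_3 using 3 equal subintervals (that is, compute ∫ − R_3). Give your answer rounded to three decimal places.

Exact integral: ∫_0.5^2.5 h(s) ds ≈ -28.41667.
R_3 ≈ -46.73148.
Error ≈ -28.41667 − (-46.73148) ≈ 18.315.

18.315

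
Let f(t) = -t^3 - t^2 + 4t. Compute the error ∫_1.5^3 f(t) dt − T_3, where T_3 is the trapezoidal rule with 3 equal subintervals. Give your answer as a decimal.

Exact integral: ∫_1.5^3 f(t) dt = -13.359375.
T_3 = -13.84375.
Error = -13.359375 − (-13.84375) = 0.484375.

0.484375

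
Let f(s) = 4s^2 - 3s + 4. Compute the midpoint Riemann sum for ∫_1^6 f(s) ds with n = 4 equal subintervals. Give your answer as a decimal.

251.5625

Δs = (6 − 1)/4 = 1.25.
Midpoints: 1.625, 2.875, 4.125, 5.375.
f(1.625) = 9.6875, f(2.875) = 28.4375, f(4.125) = 59.6875, f(5.375) = 103.4375.
Sum = Δs · [f(1.625) + f(2.875) + f(4.125) + f(5.375)].
Sum = 251.5625.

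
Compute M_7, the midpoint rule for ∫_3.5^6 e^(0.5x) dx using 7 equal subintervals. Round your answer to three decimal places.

28.624

Δx = (6 − 3.5)/7 = 5/14.
Midpoints: 103/28, 113/28, 123/28, 4.75, 143/28, 153/28, 163/28.
f(103/28) ≈ 6.292, f(113/28) ≈ 7.522, f(123/28) ≈ 8.993, f(4.75) ≈ 10.751, f(143/28) ≈ 12.853, f(153/28) ≈ 15.366, f(163/28) ≈ 18.370.
Sum = Δx · [f(103/28) + f(113/28) + f(123/28) + ...].
Sum ≈ 28.624.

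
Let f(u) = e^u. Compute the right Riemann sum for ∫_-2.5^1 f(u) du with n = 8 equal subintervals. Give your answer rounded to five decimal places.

3.25478

Δu = (1 − (-2.5))/8 = 0.4375.
Right endpoints: -2.0625, -1.625, -1.1875, -0.75, -0.3125, 0.125, 0.5625, 1.
f(-2.0625) ≈ 0.12714, f(-1.625) ≈ 0.19691, f(-1.1875) ≈ 0.30498, f(-0.75) ≈ 0.47237, f(-0.3125) ≈ 0.73162, f(0.125) ≈ 1.13315, f(0.5625) ≈ 1.75505, f(1) ≈ 2.71828.
Sum = Δu · [f(-2.0625) + f(-1.625) + f(-1.1875) + ...].
Sum ≈ 3.25478.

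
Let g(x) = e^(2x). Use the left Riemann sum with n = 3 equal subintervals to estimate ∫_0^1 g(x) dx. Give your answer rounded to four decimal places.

Δx = (1 − 0)/3 = 1/3.
Left endpoints: 0, 1/3, 2/3.
g(0) ≈ 1.0000, g(1/3) ≈ 1.9477, g(2/3) ≈ 3.7937.
Sum = Δx · [g(0) + g(1/3) + g(2/3)].
Sum ≈ 2.2471.

2.2471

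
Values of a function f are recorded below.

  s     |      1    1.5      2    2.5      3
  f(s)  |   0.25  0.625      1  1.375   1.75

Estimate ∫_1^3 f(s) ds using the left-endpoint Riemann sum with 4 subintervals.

1.625

Δs = 0.5.
Sum = 0.5·[0.25 + 0.625 + 1 + 1.375] = 1.625.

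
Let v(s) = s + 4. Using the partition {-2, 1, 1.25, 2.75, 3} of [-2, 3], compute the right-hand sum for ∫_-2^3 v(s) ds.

Subinterval widths: 3, 0.25, 1.5, 0.25.
Right endpoints: 1, 1.25, 2.75, 3.
v(1) = 5, v(1.25) = 5.25, v(2.75) = 6.75, v(3) = 7.
Sum = Σ Δs_i · v(s_i).
Sum = 28.1875.

28.1875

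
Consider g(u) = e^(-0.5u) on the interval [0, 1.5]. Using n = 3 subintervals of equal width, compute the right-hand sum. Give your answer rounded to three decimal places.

Δu = (1.5 − 0)/3 = 0.5.
Right endpoints: 0.5, 1, 1.5.
g(0.5) ≈ 0.779, g(1) ≈ 0.607, g(1.5) ≈ 0.472.
Sum = Δu · [g(0.5) + g(1) + g(1.5)].
Sum ≈ 0.929.

0.929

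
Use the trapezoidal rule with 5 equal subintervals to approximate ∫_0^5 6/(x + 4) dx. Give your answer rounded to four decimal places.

4.8905

Δx = (5 − 0)/5 = 1.
f(0) = 1.5, f(1) = 1.2, f(2) = 1, f(3) = 6/7, f(4) = 0.75, f(5) = 2/3.
T_5 = (Δx/2)·[f(x_0) + 2f(x_1) + ... + 2f(x_{4}) + f(x_5)].
Sum ≈ 4.8905.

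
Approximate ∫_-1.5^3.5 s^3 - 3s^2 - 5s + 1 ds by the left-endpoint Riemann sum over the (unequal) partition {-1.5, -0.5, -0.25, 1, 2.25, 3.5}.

Subinterval widths: 1, 0.25, 1.25, 1.25, 1.25.
Left endpoints: -1.5, -0.5, -0.25, 1, 2.25.
f(-1.5) = -1.625, f(-0.5) = 2.625, f(-0.25) = 2.046875, f(1) = -6, f(2.25) = -14.046875.
Sum = Σ Δs_i · f(s_i).
Sum = -23.46875.

-23.46875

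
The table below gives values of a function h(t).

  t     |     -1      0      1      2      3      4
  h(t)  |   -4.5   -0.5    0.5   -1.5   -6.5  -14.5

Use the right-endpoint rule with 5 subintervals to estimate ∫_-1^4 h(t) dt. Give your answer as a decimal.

Δt = 1.
Sum = 1·[(-0.5) + 0.5 + (-1.5) + (-6.5) + (-14.5)] = -22.5.

-22.5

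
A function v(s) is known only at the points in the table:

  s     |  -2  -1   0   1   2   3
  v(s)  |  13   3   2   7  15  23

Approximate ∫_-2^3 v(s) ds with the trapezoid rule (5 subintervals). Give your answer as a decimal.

Δs = 1.
T_5 = (1/2)·[13 + 2·3 + 2·2 + 2·7 + 2·15 + 23] = 45.

45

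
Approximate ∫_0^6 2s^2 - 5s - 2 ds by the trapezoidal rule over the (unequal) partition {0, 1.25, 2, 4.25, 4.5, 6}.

Subinterval widths: 1.25, 0.75, 2.25, 0.25, 1.5.
f(0) = -2, f(1.25) = -5.125, f(2) = -4, f(4.25) = 12.875, f(4.5) = 16, f(6) = 40.
On each subinterval the trapezoid contributes (Δs_i/2)·[f(s_{i-1}) + f(s_i)].
Sum = 47.71875.

47.71875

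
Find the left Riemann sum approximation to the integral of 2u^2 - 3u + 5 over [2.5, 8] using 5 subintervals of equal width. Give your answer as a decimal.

219.56

Δu = (8 − 2.5)/5 = 1.1.
Left endpoints: 2.5, 3.6, 4.7, 5.8, 6.9.
f(2.5) = 10, f(3.6) = 20.12, f(4.7) = 35.08, f(5.8) = 54.88, f(6.9) = 79.52.
Sum = Δu · [f(2.5) + f(3.6) + f(4.7) + f(5.8) + f(6.9)].
Sum = 219.56.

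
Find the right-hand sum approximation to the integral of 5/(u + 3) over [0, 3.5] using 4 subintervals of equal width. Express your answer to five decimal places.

Δu = (3.5 − 0)/4 = 0.875.
Right endpoints: 0.875, 1.75, 2.625, 3.5.
f(0.875) = 40/31, f(1.75) = 20/19, f(2.625) = 8/9, f(3.5) = 10/13.
Sum = Δu · [f(0.875) + f(1.75) + f(2.625) + f(3.5)].
Sum ≈ 3.50094.

3.50094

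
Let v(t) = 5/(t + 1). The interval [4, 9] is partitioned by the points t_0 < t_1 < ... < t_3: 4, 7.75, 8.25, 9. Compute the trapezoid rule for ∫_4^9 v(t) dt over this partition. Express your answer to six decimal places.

Subinterval widths: 3.75, 0.5, 0.75.
v(4) = 1, v(7.75) = 4/7, v(8.25) = 20/37, v(9) = 0.5.
On each subinterval the trapezoid contributes (Δt_i/2)·[v(t_{i-1}) + v(t_i)].
Sum ≈ 3.614624.

3.614624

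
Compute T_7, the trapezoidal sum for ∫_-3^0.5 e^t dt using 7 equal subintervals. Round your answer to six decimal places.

Δt = (0.5 − (-3))/7 = 0.5.
f(-3) ≈ 0.049787, f(-2.5) ≈ 0.082085, f(-2) ≈ 0.135335, f(-1.5) ≈ 0.223130, f(-1) ≈ 0.367879, f(-0.5) ≈ 0.606531, f(0) ≈ 1.000000, f(0.5) ≈ 1.648721.
T_7 = (Δt/2)·[f(t_0) + 2f(t_1) + ... + 2f(t_{6}) + f(t_7)].
Sum ≈ 1.632107.

1.632107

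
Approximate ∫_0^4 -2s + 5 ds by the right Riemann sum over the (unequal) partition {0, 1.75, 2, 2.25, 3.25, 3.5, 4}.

Subinterval widths: 1.75, 0.25, 0.25, 1, 0.25, 0.5.
Right endpoints: 1.75, 2, 2.25, 3.25, 3.5, 4.
f(1.75) = 1.5, f(2) = 1, f(2.25) = 0.5, f(3.25) = -1.5, f(3.5) = -2, f(4) = -3.
Sum = Σ Δs_i · f(s_i).
Sum = -0.5.

-0.5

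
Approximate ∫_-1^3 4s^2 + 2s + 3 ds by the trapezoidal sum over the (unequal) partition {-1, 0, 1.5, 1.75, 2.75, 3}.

60.9375

Subinterval widths: 1, 1.5, 0.25, 1, 0.25.
f(-1) = 5, f(0) = 3, f(1.5) = 15, f(1.75) = 18.75, f(2.75) = 38.75, f(3) = 45.
On each subinterval the trapezoid contributes (Δs_i/2)·[f(s_{i-1}) + f(s_i)].
Sum = 60.9375.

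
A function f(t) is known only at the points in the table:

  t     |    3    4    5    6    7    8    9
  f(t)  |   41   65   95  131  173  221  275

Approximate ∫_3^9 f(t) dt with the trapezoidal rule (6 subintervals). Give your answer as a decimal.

843

Δt = 1.
T_6 = (1/2)·[41 + 2·65 + 2·95 + 2·131 + 2·173 + 2·221 + 275] = 843.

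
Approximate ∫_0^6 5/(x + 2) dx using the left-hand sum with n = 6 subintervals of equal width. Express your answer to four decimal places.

Δx = (6 − 0)/6 = 1.
Left endpoints: 0, 1, 2, 3, 4, 5.
f(0) = 2.5, f(1) = 5/3, f(2) = 1.25, f(3) = 1, f(4) = 5/6, f(5) = 5/7.
Sum = Δx · [f(0) + f(1) + f(2) + ...].
Sum ≈ 7.9643.

7.9643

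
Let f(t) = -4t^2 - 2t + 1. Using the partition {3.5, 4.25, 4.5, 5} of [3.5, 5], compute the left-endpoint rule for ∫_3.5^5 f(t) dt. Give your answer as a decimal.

Subinterval widths: 0.75, 0.25, 0.5.
Left endpoints: 3.5, 4.25, 4.5.
f(3.5) = -55, f(4.25) = -79.75, f(4.5) = -89.
Sum = Σ Δt_i · f(t_i).
Sum = -105.6875.

-105.6875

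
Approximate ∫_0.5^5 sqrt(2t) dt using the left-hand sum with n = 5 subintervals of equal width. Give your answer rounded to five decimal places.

9.19032

Δt = (5 − 0.5)/5 = 0.9.
Left endpoints: 0.5, 1.4, 2.3, 3.2, 4.1.
f(0.5) ≈ 1.00000, f(1.4) ≈ 1.67332, f(2.3) ≈ 2.14476, f(3.2) ≈ 2.52982, f(4.1) ≈ 2.86356.
Sum = Δt · [f(0.5) + f(1.4) + f(2.3) + f(3.2) + f(4.1)].
Sum ≈ 9.19032.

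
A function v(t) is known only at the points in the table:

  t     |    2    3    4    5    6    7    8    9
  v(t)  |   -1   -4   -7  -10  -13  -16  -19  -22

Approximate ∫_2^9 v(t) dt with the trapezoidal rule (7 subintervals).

Δt = 1.
T_7 = (1/2)·[(-1) + 2·(-4) + 2·(-7) + 2·(-10) + 2·(-13) + 2·(-16) + 2·(-19) + (-22)] = -80.5.

-80.5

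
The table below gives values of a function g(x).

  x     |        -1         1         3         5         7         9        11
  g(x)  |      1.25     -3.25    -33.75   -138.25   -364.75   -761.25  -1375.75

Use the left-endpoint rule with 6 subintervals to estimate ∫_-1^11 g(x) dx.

Δx = 2.
Sum = 2·[1.25 + (-3.25) + (-33.75) + (-138.25) + (-364.75) + (-761.25)] = -2600.

-2600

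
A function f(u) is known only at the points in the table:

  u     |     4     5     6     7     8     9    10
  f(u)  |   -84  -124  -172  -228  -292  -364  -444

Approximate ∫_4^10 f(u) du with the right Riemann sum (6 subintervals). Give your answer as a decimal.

-1624

Δu = 1.
Sum = 1·[(-124) + (-172) + (-228) + (-292) + (-364) + (-444)] = -1624.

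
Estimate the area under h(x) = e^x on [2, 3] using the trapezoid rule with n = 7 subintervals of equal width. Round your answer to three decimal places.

12.718

Δx = (3 − 2)/7 = 1/7.
h(2) ≈ 7.389, h(15/7) ≈ 8.524, h(16/7) ≈ 9.833, h(17/7) ≈ 11.343, h(18/7) ≈ 13.085, h(19/7) ≈ 15.094, h(20/7) ≈ 17.412, h(3) ≈ 20.086.
T_7 = (Δx/2)·[h(x_0) + 2h(x_1) + ... + 2h(x_{6}) + h(x_7)].
Sum ≈ 12.718.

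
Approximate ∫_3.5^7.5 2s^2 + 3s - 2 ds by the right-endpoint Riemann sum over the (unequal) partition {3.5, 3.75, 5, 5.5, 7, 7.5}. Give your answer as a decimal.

367.59375

Subinterval widths: 0.25, 1.25, 0.5, 1.5, 0.5.
Right endpoints: 3.75, 5, 5.5, 7, 7.5.
f(3.75) = 37.375, f(5) = 63, f(5.5) = 75, f(7) = 117, f(7.5) = 133.
Sum = Σ Δs_i · f(s_i).
Sum = 367.59375.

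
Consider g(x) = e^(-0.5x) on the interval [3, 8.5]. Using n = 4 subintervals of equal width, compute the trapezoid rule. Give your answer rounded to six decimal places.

0.434057

Δx = (8.5 − 3)/4 = 1.375.
g(3) ≈ 0.223130, g(4.375) ≈ 0.112197, g(5.75) ≈ 0.056416, g(7.125) ≈ 0.028368, g(8.5) ≈ 0.014264.
T_4 = (Δx/2)·[g(x_0) + 2g(x_1) + 2g(x_2) + 2g(x_3) + g(x_4)].
Sum ≈ 0.434057.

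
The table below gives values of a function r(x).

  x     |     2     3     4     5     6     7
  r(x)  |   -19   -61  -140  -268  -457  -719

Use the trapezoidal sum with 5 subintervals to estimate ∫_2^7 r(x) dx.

Δx = 1.
T_5 = (1/2)·[(-19) + 2·(-61) + 2·(-140) + 2·(-268) + 2·(-457) + (-719)] = -1295.

-1295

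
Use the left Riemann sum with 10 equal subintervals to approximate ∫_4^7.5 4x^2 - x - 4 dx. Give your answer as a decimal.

415.765

Δx = (7.5 − 4)/10 = 0.35.
Left endpoints: 4, 4.35, 4.7, 5.05, 5.4, 5.75, 6.1, 6.45, 6.8, 7.15.
f(4) = 56, f(4.35) = 67.34, f(4.7) = 79.66, f(5.05) = 92.96, f(5.4) = 107.24, f(5.75) = 122.5, f(6.1) = 138.74, f(6.45) = 155.96, f(6.8) = 174.16, f(7.15) = 193.34.
Sum = Δx · [f(4) + f(4.35) + f(4.7) + ...].
Sum = 415.765.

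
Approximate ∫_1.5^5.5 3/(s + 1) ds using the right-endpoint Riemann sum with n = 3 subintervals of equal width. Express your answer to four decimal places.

Δs = (5.5 − 1.5)/3 = 4/3.
Right endpoints: 17/6, 25/6, 5.5.
f(17/6) = 18/23, f(25/6) = 18/31, f(5.5) = 6/13.
Sum = Δs · [f(17/6) + f(25/6) + f(5.5)].
Sum ≈ 2.4331.

2.4331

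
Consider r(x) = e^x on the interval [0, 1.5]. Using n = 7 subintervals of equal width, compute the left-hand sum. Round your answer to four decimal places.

Δx = (1.5 − 0)/7 = 3/14.
Left endpoints: 0, 3/14, 3/7, 9/14, 6/7, 15/14, 9/7.
r(0) ≈ 1.0000, r(3/14) ≈ 1.2390, r(3/7) ≈ 1.5351, r(9/14) ≈ 1.9019, r(6/7) ≈ 2.3564, r(15/14) ≈ 2.9195, r(9/7) ≈ 3.6173.
Sum = Δx · [r(0) + r(3/14) + r(3/7) + ...].
Sum ≈ 3.1220.

3.1220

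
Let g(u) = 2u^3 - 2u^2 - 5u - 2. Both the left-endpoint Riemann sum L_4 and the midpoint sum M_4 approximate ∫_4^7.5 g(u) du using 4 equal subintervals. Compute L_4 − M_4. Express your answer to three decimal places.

-248.493

L_4 ≈ 852.07227.
M_4 ≈ 1100.56543.
L_4 − M_4 ≈ -248.493.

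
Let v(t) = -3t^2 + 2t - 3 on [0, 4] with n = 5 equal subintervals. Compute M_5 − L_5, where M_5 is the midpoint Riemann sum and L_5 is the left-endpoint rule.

M_5 = -59.36.
L_5 = -45.28.
M_5 − L_5 = -14.08.

-14.08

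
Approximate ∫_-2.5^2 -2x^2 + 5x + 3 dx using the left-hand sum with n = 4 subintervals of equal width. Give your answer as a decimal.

-24.9609375

Δx = (2 − (-2.5))/4 = 1.125.
Left endpoints: -2.5, -1.375, -0.25, 0.875.
f(-2.5) = -22, f(-1.375) = -7.65625, f(-0.25) = 1.625, f(0.875) = 5.84375.
Sum = Δx · [f(-2.5) + f(-1.375) + f(-0.25) + f(0.875)].
Sum = -24.9609375.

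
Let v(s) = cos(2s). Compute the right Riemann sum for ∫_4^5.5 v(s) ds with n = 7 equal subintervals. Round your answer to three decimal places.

-0.963

Δs = (5.5 − 4)/7 = 3/14.
Right endpoints: 59/14, 31/7, 65/14, 34/7, 71/14, 37/7, 5.5.
v(59/14) ≈ -0.543, v(31/7) ≈ -0.843, v(65/14) ≈ -0.990, v(34/7) ≈ -0.958, v(71/14) ≈ -0.753, v(37/7) ≈ -0.412, v(5.5) ≈ 0.004.
Sum = Δs · [v(59/14) + v(31/7) + v(65/14) + ...].
Sum ≈ -0.963.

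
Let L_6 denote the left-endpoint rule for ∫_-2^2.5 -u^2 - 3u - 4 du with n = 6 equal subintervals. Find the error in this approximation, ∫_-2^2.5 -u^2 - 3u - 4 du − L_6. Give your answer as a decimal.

Exact integral: ∫_-2^2.5 f(u) du = -29.25.
L_6 = -23.765625.
Error = -29.25 − (-23.765625) = -5.484375.

-5.484375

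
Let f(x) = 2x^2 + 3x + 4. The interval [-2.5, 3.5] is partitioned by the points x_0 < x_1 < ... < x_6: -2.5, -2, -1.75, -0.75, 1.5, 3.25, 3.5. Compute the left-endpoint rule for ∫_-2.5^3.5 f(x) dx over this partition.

48.8125

Subinterval widths: 0.5, 0.25, 1, 2.25, 1.75, 0.25.
Left endpoints: -2.5, -2, -1.75, -0.75, 1.5, 3.25.
f(-2.5) = 9, f(-2) = 6, f(-1.75) = 4.875, f(-0.75) = 2.875, f(1.5) = 13, f(3.25) = 34.875.
Sum = Σ Δx_i · f(x_i).
Sum = 48.8125.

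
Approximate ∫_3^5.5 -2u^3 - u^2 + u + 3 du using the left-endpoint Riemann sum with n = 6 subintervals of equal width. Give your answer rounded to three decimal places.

-385.302

Δu = (5.5 − 3)/6 = 5/12.
Left endpoints: 3, 41/12, 23/6, 4.25, 14/3, 61/12.
f(3) = -57, f(41/12) = -73463/864, f(23/6) = -3254/27, f(4.25) = -164.34375, f(14/3) = -5869/27, f(61/12) = -242323/864.
Sum = Δu · [f(3) + f(41/12) + f(23/6) + ...].
Sum ≈ -385.302.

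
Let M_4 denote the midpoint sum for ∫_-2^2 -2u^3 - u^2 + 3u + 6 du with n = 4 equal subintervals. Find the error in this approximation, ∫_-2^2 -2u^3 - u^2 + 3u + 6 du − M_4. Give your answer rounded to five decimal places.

-0.33333

Exact integral: ∫_-2^2 f(u) du ≈ 18.6666667.
M_4 = 19.
Error ≈ 18.6666667 − 19 ≈ -0.33333.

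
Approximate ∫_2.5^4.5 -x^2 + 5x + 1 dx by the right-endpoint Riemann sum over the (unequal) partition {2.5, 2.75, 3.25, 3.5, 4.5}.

Subinterval widths: 0.25, 0.5, 0.25, 1.
Right endpoints: 2.75, 3.25, 3.5, 4.5.
f(2.75) = 7.1875, f(3.25) = 6.6875, f(3.5) = 6.25, f(4.5) = 3.25.
Sum = Σ Δx_i · f(x_i).
Sum = 9.953125.

9.953125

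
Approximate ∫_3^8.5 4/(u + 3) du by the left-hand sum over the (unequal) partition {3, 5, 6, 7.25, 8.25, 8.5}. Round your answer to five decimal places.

Subinterval widths: 2, 1, 1.25, 1, 0.25.
Left endpoints: 3, 5, 6, 7.25, 8.25.
f(3) = 2/3, f(5) = 0.5, f(6) = 4/9, f(7.25) = 16/41, f(8.25) = 16/45.
Sum = Σ Δu_i · f(u_i).
Sum ≈ 2.86802.

2.86802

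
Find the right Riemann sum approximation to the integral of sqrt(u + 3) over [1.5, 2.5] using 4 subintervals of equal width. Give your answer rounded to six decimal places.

Δu = (2.5 − 1.5)/4 = 0.25.
Right endpoints: 1.75, 2, 2.25, 2.5.
f(1.75) ≈ 2.179449, f(2) ≈ 2.236068, f(2.25) ≈ 2.291288, f(2.5) ≈ 2.345208.
Sum = Δu · [f(1.75) + f(2) + f(2.25) + f(2.5)].
Sum ≈ 2.263003.

2.263003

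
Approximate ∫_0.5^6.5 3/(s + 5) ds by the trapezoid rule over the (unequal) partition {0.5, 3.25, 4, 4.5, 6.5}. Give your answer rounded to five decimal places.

2.25030

Subinterval widths: 2.75, 0.75, 0.5, 2.
f(0.5) = 6/11, f(3.25) = 4/11, f(4) = 1/3, f(4.5) = 6/19, f(6.5) = 6/23.
On each subinterval the trapezoid contributes (Δs_i/2)·[f(s_{i-1}) + f(s_i)].
Sum ≈ 2.25030.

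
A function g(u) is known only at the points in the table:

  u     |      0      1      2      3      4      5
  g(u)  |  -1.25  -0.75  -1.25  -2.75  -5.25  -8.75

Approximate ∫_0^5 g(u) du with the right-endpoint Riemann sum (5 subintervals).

-18.75

Δu = 1.
Sum = 1·[(-0.75) + (-1.25) + (-2.75) + (-5.25) + (-8.75)] = -18.75.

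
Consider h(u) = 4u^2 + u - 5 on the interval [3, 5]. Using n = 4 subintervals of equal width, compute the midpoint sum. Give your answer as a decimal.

128.5

Δu = (5 − 3)/4 = 0.5.
Midpoints: 3.25, 3.75, 4.25, 4.75.
h(3.25) = 40.5, h(3.75) = 55, h(4.25) = 71.5, h(4.75) = 90.
Sum = Δu · [h(3.25) + h(3.75) + h(4.25) + h(4.75)].
Sum = 128.5.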